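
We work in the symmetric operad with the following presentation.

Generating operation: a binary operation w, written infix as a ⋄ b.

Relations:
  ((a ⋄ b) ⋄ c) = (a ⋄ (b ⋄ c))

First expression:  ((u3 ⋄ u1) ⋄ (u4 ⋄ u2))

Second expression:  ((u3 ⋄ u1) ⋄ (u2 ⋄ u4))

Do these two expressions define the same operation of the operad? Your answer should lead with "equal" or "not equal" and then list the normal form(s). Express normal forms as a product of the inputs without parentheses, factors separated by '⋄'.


not equal; the first gives u3 ⋄ u1 ⋄ u4 ⋄ u2 and the second u3 ⋄ u1 ⋄ u2 ⋄ u4

The first expression, normalized: u3 ⋄ u1 ⋄ u4 ⋄ u2
The second expression, normalized: u3 ⋄ u1 ⋄ u2 ⋄ u4
No match — not equal.


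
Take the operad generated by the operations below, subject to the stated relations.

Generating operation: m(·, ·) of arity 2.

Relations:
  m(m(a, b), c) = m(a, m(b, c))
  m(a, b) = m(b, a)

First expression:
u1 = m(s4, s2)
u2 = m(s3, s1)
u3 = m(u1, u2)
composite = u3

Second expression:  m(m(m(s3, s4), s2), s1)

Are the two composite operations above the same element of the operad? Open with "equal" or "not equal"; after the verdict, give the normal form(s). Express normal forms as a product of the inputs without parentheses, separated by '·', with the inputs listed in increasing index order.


The first expression, normalized: s1 · s2 · s3 · s4
The second expression, normalized: s1 · s2 · s3 · s4
Both agree, so they are equal.

equal — both sides give s1 · s2 · s3 · s4


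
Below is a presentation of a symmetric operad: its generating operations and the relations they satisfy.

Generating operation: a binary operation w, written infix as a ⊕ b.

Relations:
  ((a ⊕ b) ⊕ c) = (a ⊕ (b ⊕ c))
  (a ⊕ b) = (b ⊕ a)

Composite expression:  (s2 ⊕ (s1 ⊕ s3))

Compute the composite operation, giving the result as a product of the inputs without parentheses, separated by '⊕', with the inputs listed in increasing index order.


Both nesting and order wash out for w; what remains is which s's occur.
(s1 ⊕ s3) flattens to s1 ⊕ s3
(s2 ⊕ (s1 ⊕ s3)) flattens to s2 ⊕ s1 ⊕ s3
commutativity sorts the factors: s1 ⊕ s2 ⊕ s3

s1 ⊕ s2 ⊕ s3


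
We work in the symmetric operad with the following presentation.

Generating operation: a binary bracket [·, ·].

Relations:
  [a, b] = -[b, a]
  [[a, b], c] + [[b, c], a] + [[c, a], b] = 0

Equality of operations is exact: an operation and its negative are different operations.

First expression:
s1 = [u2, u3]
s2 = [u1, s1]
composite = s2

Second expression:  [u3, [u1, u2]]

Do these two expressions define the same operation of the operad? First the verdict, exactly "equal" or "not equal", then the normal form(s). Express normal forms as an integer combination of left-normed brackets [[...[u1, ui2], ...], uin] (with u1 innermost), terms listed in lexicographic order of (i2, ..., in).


not equal — first [[u1, u2], u3] - [[u1, u3], u2], second -[[u1, u2], u3]

In normal form, the first expression is [[u1, u2], u3] - [[u1, u3], u2]
In normal form, the second expression is -[[u1, u2], u3]
The normal forms differ: not equal.


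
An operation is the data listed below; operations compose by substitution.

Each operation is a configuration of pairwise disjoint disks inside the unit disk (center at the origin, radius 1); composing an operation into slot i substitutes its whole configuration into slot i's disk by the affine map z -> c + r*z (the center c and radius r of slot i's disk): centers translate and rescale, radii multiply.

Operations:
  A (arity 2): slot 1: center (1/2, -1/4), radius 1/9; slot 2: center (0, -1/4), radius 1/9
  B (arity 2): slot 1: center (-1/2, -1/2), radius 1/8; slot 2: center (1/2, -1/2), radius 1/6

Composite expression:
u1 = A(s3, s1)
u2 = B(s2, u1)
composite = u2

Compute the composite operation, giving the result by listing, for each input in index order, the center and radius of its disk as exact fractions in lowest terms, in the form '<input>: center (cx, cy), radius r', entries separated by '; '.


s1: center (1/2, -13/24), radius 1/54; s2: center (-1/2, -1/2), radius 1/8; s3: center (7/12, -13/24), radius 1/54


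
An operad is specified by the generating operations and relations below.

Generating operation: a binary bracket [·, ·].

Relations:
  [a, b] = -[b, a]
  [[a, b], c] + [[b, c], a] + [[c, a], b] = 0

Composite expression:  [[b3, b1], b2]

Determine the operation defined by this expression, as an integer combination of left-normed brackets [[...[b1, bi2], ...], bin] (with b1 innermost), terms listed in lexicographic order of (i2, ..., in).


-[[b1, b3], b2]

Expand each bracket as ab - ba; the b1-initial words give the coefficients.
Composite bracket: [[b3, b1], b2]
Applying ab - ba throughout gives 4 signed words (2^2 = 4).
The b1-initial words carry the normal form:
  b1b3b2 appears with sign -1, giving the term -[[b1, b3], b2]


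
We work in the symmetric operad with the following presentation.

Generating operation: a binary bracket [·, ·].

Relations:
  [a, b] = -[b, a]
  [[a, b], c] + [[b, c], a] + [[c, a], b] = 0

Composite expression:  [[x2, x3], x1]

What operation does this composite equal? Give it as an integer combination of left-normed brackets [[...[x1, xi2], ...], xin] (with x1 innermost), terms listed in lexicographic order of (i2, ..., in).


-[[x1, x2], x3] + [[x1, x3], x2]

Expand each bracket as ab - ba; the x1-initial words give the coefficients.
Composite bracket: [[x2, x3], x1]
Each bracket splits as ab - ba, giving 4 signed words (2^2 = 4).
Keep just the words that open with x1:
  word x1x2x3 has sign -1, contributing -[[x1, x2], x3]
  word x1x3x2 has sign +1, contributing +[[x1, x3], x2]


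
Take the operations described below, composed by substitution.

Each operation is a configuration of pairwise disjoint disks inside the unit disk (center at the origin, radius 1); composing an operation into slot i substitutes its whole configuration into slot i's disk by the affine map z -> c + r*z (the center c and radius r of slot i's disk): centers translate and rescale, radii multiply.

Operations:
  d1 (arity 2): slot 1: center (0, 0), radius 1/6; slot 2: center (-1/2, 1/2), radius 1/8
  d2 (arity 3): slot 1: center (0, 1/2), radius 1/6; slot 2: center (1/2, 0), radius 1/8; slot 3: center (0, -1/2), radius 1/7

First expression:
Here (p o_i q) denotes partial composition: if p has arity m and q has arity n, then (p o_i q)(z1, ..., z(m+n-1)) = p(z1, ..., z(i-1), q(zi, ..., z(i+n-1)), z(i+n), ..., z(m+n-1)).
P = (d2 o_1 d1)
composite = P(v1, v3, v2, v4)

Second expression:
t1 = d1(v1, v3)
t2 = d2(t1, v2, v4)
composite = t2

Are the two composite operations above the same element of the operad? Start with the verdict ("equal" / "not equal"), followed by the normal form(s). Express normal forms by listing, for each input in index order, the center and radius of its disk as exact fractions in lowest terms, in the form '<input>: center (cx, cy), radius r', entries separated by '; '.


equal; both compose to v1: center (0, 1/2), radius 1/36; v2: center (1/2, 0), radius 1/8; v3: center (-1/12, 7/12), radius 1/48; v4: center (0, -1/2), radius 1/7


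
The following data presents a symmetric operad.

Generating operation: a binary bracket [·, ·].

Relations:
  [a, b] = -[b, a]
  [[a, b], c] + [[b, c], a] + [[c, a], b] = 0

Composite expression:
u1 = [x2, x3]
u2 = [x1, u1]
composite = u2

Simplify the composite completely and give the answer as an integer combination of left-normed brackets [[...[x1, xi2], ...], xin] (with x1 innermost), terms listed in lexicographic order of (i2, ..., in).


Left-normed coefficients sit on the x1-initial expansion words.
Composite bracket: [x1, [x2, x3]]
The bracket unfolds into 4 signed words via [a, b] = ab - ba (2^2 = 4).
Collect the words opening with x1:
  the word x1x2x3 carries sign +1 and contributes +[[x1, x2], x3]
  the word x1x3x2 carries sign -1 and contributes -[[x1, x3], x2]

[[x1, x2], x3] - [[x1, x3], x2]


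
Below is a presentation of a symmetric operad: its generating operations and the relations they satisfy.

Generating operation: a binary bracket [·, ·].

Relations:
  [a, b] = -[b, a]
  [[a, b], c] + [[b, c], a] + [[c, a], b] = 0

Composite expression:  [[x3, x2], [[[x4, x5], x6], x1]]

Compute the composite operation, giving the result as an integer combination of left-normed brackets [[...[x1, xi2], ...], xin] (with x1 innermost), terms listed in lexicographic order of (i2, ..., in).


Expand each bracket as ab - ba; the x1-initial words give the coefficients.
Composite bracket: [[x3, x2], [[[x4, x5], x6], x1]]
The bracket unfolds into 32 signed words via [a, b] = ab - ba (2^5 = 32).
Words beginning with x1 determine it all:
  word x1x4x5x6x2x3 has sign -1, contributing -[[[[[x1, x4], x5], x6], x2], x3]
  word x1x4x5x6x3x2 has sign +1, contributing +[[[[[x1, x4], x5], x6], x3], x2]
  word x1x5x4x6x2x3 has sign +1, contributing +[[[[[x1, x5], x4], x6], x2], x3]
  word x1x5x4x6x3x2 has sign -1, contributing -[[[[[x1, x5], x4], x6], x3], x2]
  word x1x6x4x5x2x3 has sign +1, contributing +[[[[[x1, x6], x4], x5], x2], x3]
  word x1x6x4x5x3x2 has sign -1, contributing -[[[[[x1, x6], x4], x5], x3], x2]
  word x1x6x5x4x2x3 has sign -1, contributing -[[[[[x1, x6], x5], x4], x2], x3]
  word x1x6x5x4x3x2 has sign +1, contributing +[[[[[x1, x6], x5], x4], x3], x2]

-[[[[[x1, x4], x5], x6], x2], x3] + [[[[[x1, x4], x5], x6], x3], x2] + [[[[[x1, x5], x4], x6], x2], x3] - [[[[[x1, x5], x4], x6], x3], x2] + [[[[[x1, x6], x4], x5], x2], x3] - [[[[[x1, x6], x4], x5], x3], x2] - [[[[[x1, x6], x5], x4], x2], x3] + [[[[[x1, x6], x5], x4], x3], x2]


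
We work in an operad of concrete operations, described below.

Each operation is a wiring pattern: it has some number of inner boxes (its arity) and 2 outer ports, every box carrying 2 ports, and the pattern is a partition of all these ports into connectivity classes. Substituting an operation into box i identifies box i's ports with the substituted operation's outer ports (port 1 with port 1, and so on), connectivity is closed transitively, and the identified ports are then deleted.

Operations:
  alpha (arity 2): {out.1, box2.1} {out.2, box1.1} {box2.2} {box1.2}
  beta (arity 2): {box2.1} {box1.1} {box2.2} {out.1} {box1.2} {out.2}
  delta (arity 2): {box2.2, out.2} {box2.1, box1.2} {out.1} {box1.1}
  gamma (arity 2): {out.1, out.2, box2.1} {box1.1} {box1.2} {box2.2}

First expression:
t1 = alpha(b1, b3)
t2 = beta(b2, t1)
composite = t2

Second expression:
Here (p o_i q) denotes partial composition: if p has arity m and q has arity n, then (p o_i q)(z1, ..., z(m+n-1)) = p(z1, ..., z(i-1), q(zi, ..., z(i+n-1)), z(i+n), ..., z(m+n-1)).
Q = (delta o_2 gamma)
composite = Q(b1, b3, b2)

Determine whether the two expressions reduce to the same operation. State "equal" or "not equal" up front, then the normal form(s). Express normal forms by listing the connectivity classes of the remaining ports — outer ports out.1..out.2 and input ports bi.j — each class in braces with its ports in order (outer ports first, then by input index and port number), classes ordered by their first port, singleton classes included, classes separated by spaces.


not equal; first: {out.1} {out.2} {b1.1} {b1.2} {b2.1} {b2.2} {b3.1} {b3.2}; second: {out.1} {out.2, b1.2, b2.1} {b1.1} {b2.2} {b3.1} {b3.2}

The first expression reduces to {out.1} {out.2} {b1.1} {b1.2} {b2.1} {b2.2} {b3.1} {b3.2}
The second expression reduces to {out.1} {out.2, b1.2, b2.1} {b1.1} {b2.2} {b3.1} {b3.2}
Distinct normal forms: not equal.


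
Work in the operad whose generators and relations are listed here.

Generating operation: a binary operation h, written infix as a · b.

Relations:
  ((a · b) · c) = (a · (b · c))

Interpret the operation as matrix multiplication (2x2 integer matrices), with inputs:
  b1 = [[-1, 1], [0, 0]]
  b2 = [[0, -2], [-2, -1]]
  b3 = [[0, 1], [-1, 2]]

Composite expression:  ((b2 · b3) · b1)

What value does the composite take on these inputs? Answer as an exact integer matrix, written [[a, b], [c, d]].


[[-2, 2], [-1, 1]]

(b2 · b3) = [[2, -4], [1, -4]]
((b2 · b3) · b1) = [[-2, 2], [-1, 1]]


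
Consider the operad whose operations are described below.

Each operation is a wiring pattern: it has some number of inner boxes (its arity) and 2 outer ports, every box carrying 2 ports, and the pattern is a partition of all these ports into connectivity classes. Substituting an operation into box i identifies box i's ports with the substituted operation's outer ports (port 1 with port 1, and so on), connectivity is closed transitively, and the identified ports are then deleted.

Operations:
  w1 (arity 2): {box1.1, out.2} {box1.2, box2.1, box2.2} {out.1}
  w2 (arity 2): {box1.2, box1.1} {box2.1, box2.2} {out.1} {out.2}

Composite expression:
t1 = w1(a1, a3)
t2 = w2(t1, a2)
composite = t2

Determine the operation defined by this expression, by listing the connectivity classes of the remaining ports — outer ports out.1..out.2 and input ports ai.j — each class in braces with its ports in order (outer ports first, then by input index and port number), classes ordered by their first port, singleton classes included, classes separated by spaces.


{out.1} {out.2} {a1.1} {a1.2, a3.1, a3.2} {a2.1, a2.2}

Reachability decides: close wires over w2-identified ports.
after w1, the pattern on (a1, a3) reads {out.1} {out.2, a1.1} {a1.2, a3.1, a3.2} (out.j = its outer ports)
after w2, the pattern on (a1, a3, a2) reads {out.1} {out.2} {a1.1} {a1.2, a3.1, a3.2} {a2.1, a2.2} (out.j = its outer ports)


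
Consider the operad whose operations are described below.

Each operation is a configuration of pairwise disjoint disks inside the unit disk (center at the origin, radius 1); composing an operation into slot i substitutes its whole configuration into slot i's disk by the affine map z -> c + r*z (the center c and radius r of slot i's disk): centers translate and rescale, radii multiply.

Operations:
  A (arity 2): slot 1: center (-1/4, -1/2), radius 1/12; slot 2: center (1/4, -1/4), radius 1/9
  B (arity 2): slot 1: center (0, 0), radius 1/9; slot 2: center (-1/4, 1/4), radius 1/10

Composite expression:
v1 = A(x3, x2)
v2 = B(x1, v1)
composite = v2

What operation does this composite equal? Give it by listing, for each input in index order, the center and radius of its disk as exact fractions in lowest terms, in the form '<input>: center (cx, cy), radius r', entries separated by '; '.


x1: center (0, 0), radius 1/9; x2: center (-9/40, 9/40), radius 1/90; x3: center (-11/40, 1/5), radius 1/120

Below B, radii multiply path by path; the x-disk centers shift.
x1: after 1 affine step, its disk has center (0, 0), radius 1/9
x3: after 2 affine steps, its disk has center (-11/40, 1/5), radius 1/120
x2: after 2 affine steps, its disk has center (-9/40, 9/40), radius 1/90


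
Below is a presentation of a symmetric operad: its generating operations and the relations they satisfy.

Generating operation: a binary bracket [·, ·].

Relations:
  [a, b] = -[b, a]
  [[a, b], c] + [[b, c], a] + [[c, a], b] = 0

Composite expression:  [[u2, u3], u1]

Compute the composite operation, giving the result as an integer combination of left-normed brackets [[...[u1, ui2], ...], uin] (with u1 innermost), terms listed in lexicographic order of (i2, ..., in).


-[[u1, u2], u3] + [[u1, u3], u2]

Left-normed coefficients sit on the u1-initial expansion words.
Composite bracket: [[u2, u3], u1]
The bracket unfolds into 4 signed words via [a, b] = ab - ba (2^2 = 4).
Collect the words opening with u1:
  u1u2u3 (sign -1) contributes -[[u1, u2], u3]
  u1u3u2 (sign +1) contributes +[[u1, u3], u2]


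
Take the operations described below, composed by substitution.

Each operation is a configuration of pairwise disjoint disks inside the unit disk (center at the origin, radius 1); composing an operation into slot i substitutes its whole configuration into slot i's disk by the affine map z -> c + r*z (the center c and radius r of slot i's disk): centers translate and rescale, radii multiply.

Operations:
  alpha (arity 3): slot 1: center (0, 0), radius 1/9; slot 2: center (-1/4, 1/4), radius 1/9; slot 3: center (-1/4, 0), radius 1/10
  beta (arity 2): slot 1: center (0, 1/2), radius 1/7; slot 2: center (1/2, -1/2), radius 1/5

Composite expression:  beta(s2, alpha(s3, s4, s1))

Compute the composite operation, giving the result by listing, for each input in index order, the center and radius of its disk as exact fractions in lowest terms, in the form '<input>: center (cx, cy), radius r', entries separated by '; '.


Each s-disk chains the slot maps above it in beta; radii multiply.
for s2, the 1-step affine chain lands on center (0, 1/2), radius 1/7
for s3, the 2-step affine chain lands on center (1/2, -1/2), radius 1/45
for s4, the 2-step affine chain lands on center (9/20, -9/20), radius 1/45
for s1, the 2-step affine chain lands on center (9/20, -1/2), radius 1/50

s1: center (9/20, -1/2), radius 1/50; s2: center (0, 1/2), radius 1/7; s3: center (1/2, -1/2), radius 1/45; s4: center (9/20, -9/20), radius 1/45


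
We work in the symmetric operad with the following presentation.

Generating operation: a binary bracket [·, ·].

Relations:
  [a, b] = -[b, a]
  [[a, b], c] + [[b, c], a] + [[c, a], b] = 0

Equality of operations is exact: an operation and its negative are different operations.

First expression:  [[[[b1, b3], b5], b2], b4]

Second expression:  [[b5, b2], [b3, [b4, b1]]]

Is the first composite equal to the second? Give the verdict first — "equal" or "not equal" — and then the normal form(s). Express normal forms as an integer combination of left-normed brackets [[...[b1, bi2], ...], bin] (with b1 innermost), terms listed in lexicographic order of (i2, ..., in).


not equal; first: [[[[b1, b3], b5], b2], b4]; second: [[[[b1, b4], b3], b2], b5] - [[[[b1, b4], b3], b5], b2]


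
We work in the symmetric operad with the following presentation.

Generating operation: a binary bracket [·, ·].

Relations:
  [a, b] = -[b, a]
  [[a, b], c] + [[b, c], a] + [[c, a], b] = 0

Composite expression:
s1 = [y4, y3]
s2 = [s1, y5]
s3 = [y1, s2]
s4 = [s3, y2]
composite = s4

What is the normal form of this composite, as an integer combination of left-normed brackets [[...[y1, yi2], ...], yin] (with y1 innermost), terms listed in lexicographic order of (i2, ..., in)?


-[[[[y1, y3], y4], y5], y2] + [[[[y1, y4], y3], y5], y2] + [[[[y1, y5], y3], y4], y2] - [[[[y1, y5], y4], y3], y2]

Expand each bracket as ab - ba; the y1-initial words give the coefficients.
Composite bracket: [[y1, [[y4, y3], y5]], y2]
Each bracket splits as ab - ba, giving 16 signed words (2^4 = 16).
The y1-initial words carry the normal form:
  sign of y1y3y4y5y2 is -1, so it contributes -[[[[y1, y3], y4], y5], y2]
  sign of y1y4y3y5y2 is +1, so it contributes +[[[[y1, y4], y3], y5], y2]
  sign of y1y5y3y4y2 is +1, so it contributes +[[[[y1, y5], y3], y4], y2]
  sign of y1y5y4y3y2 is -1, so it contributes -[[[[y1, y5], y4], y3], y2]


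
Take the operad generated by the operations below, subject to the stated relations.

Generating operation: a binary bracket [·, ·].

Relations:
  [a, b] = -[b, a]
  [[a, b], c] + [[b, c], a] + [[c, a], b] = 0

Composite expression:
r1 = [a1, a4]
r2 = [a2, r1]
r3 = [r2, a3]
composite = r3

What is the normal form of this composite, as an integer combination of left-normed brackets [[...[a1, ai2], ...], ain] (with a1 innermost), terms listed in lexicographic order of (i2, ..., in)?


-[[[a1, a4], a2], a3]

Expand each bracket as ab - ba; the a1-initial words give the coefficients.
Composite bracket: [[a2, [a1, a4]], a3]
Each bracket splits as ab - ba, giving 8 signed words (2^3 = 8).
Words beginning with a1 determine it all:
  word a1a4a2a3 has sign -1, contributing -[[[a1, a4], a2], a3]


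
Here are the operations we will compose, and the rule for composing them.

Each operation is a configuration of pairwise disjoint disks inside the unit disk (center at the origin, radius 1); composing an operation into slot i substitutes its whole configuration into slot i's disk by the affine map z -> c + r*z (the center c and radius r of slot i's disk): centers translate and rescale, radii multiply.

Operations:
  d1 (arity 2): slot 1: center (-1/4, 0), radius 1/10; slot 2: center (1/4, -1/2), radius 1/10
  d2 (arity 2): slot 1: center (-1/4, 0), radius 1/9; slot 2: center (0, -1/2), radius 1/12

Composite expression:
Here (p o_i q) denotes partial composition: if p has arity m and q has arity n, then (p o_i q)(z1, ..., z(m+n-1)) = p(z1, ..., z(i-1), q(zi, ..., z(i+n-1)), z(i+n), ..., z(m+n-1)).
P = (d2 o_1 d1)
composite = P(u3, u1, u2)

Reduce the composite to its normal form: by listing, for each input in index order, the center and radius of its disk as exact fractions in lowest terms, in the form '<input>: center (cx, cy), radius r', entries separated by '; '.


Nesting under d2 composes maps z -> c + r*z down each u-path.
tracing u3 down its 2-map path: center (-5/18, 0), radius 1/90
tracing u1 down its 2-map path: center (-2/9, -1/18), radius 1/90
tracing u2 down its 1-map path: center (0, -1/2), radius 1/12

u1: center (-2/9, -1/18), radius 1/90; u2: center (0, -1/2), radius 1/12; u3: center (-5/18, 0), radius 1/90


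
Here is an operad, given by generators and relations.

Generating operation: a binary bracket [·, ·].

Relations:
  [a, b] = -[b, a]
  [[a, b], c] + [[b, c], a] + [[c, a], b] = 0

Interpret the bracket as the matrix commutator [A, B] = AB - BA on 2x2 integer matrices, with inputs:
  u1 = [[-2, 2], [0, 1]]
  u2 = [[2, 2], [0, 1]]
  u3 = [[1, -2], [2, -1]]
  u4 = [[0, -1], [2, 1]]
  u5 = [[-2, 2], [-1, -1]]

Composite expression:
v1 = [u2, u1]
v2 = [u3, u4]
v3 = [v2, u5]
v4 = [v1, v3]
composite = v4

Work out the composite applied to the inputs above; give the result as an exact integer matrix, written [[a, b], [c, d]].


[[16, -256], [0, -16]]

[u2, u1] = [[0, 8], [0, 0]]
[u3, u4] = [[-2, -4], [-6, 2]]
[[u3, u4], u5] = [[16, -12], [2, -16]]
[[u2, u1], [[u3, u4], u5]] = [[16, -256], [0, -16]]


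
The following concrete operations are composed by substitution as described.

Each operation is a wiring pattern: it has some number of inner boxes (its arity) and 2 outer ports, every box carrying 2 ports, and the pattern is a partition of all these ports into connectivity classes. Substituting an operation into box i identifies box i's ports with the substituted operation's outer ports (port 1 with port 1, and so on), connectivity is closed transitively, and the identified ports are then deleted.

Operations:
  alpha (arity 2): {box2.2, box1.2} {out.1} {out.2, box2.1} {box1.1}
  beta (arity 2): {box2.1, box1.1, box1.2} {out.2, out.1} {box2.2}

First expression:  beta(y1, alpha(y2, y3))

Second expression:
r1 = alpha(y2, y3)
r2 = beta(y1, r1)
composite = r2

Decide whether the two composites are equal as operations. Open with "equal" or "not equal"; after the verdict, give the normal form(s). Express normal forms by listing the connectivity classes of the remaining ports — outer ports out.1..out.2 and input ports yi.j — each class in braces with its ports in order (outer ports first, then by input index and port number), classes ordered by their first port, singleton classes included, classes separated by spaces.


The first expression reduces to {out.1, out.2} {y1.1, y1.2} {y2.1} {y2.2, y3.2} {y3.1}
The second expression reduces to {out.1, out.2} {y1.1, y1.2} {y2.1} {y2.2, y3.2} {y3.1}
The forms coincide; equal.

equal: each reduces to {out.1, out.2} {y1.1, y1.2} {y2.1} {y2.2, y3.2} {y3.1}


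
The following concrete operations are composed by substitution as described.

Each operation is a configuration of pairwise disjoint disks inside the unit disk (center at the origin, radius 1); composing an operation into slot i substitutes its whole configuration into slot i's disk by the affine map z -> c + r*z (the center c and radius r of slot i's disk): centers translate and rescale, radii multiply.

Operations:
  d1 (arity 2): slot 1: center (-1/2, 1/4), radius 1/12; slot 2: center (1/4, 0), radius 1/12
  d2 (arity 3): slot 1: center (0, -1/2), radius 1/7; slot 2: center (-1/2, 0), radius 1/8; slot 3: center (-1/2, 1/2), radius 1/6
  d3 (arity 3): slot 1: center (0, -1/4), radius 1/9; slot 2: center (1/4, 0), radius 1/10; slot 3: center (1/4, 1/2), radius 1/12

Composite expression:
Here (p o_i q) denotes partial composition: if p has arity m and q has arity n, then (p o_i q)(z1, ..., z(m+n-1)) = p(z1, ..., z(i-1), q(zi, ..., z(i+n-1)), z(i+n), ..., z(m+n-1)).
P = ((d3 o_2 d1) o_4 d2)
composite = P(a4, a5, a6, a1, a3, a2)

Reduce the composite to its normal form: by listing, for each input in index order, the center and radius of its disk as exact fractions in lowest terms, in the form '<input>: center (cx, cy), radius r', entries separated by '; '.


a1: center (1/4, 11/24), radius 1/84; a2: center (5/24, 13/24), radius 1/72; a3: center (5/24, 1/2), radius 1/96; a4: center (0, -1/4), radius 1/9; a5: center (1/5, 1/40), radius 1/120; a6: center (11/40, 0), radius 1/120

Nesting under d3 composes maps z -> c + r*z down each a-path.
a4: after 1 affine step, its disk has center (0, -1/4), radius 1/9
a5: after 2 affine steps, its disk has center (1/5, 1/40), radius 1/120
a6: after 2 affine steps, its disk has center (11/40, 0), radius 1/120
a1: after 2 affine steps, its disk has center (1/4, 11/24), radius 1/84
a3: after 2 affine steps, its disk has center (5/24, 1/2), radius 1/96
a2: after 2 affine steps, its disk has center (5/24, 13/24), radius 1/72


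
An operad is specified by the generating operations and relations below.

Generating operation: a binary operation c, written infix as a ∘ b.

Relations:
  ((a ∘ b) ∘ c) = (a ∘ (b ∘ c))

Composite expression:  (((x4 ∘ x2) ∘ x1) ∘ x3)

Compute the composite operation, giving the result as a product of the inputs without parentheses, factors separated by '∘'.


The c-tree's shape is irrelevant; the x-reading-order decides.
(x4 ∘ x2) unparenthesizes to x4 ∘ x2
((x4 ∘ x2) ∘ x1) unparenthesizes to x4 ∘ x2 ∘ x1
(((x4 ∘ x2) ∘ x1) ∘ x3) unparenthesizes to x4 ∘ x2 ∘ x1 ∘ x3

x4 ∘ x2 ∘ x1 ∘ x3


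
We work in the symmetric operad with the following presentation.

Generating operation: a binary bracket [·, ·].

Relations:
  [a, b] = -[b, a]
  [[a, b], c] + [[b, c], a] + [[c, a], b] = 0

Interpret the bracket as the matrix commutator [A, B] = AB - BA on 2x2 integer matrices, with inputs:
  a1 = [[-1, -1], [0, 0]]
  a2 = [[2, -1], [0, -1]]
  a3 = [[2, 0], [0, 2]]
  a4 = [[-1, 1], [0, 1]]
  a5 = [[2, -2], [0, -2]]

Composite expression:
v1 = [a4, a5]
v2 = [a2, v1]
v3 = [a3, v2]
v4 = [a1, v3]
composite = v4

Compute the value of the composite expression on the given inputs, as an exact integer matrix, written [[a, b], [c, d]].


[[0, 0], [0, 0]]

[a4, a5] = [[0, 0], [0, 0]]
[a2, [a4, a5]] = [[0, 0], [0, 0]]
[a3, [a2, [a4, a5]]] = [[0, 0], [0, 0]]
[a1, [a3, [a2, [a4, a5]]]] = [[0, 0], [0, 0]]


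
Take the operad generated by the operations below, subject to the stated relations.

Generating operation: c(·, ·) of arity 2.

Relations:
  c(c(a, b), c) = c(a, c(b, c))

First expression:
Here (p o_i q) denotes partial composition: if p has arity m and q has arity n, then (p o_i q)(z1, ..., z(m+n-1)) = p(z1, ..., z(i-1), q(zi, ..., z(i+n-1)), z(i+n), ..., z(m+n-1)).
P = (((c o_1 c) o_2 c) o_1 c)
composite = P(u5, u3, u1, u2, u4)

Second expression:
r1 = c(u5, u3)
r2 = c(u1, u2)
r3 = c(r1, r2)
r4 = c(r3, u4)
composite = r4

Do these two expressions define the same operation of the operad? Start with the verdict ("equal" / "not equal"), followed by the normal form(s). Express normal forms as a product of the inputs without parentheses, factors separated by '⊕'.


In normal form, the first expression is u5 ⊕ u3 ⊕ u1 ⊕ u2 ⊕ u4
In normal form, the second expression is u5 ⊕ u3 ⊕ u1 ⊕ u2 ⊕ u4
The forms coincide; equal.

equal; the common form is u5 ⊕ u3 ⊕ u1 ⊕ u2 ⊕ u4


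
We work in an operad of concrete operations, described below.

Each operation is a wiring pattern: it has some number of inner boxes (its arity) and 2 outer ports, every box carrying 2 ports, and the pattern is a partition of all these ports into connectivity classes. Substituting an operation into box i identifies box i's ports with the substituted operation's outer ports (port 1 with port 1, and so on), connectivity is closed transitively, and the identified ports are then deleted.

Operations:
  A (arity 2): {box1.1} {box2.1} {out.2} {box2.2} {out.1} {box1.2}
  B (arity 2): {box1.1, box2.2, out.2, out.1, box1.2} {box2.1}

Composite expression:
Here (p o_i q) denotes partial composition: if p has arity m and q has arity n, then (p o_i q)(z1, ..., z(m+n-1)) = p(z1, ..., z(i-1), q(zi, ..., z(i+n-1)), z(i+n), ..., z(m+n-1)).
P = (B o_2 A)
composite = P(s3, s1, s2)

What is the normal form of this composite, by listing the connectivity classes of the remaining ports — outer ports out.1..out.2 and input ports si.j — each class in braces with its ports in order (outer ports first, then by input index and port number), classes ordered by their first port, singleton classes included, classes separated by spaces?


Reachability decides: close wires over B-identified ports.
the subtree at A composes to {out.1} {out.2} {s1.1} {s1.2} {s2.1} {s2.2} on (s1, s2); out.j = own outer ports
the subtree at B composes to {out.1, out.2, s3.1, s3.2} {s1.1} {s1.2} {s2.1} {s2.2} on (s3, s1, s2); out.j = own outer ports

{out.1, out.2, s3.1, s3.2} {s1.1} {s1.2} {s2.1} {s2.2}


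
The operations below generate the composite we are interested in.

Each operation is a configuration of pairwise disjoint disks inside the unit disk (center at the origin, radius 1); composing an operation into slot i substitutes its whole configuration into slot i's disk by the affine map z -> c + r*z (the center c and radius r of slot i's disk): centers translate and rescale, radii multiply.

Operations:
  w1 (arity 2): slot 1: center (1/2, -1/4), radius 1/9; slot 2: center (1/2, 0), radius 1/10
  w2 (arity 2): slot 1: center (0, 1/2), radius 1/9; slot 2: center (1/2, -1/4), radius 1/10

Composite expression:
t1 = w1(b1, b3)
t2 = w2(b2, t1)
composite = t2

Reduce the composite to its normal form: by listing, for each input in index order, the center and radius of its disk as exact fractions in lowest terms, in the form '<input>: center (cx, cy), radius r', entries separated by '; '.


Follow each b-input down from w2: c' goes to c + r*c', radius to r*r'.
input b2: composing its 1 substitution step yields center (0, 1/2), radius 1/9
input b1: composing its 2 substitution steps yields center (11/20, -11/40), radius 1/90
input b3: composing its 2 substitution steps yields center (11/20, -1/4), radius 1/100

b1: center (11/20, -11/40), radius 1/90; b2: center (0, 1/2), radius 1/9; b3: center (11/20, -1/4), radius 1/100


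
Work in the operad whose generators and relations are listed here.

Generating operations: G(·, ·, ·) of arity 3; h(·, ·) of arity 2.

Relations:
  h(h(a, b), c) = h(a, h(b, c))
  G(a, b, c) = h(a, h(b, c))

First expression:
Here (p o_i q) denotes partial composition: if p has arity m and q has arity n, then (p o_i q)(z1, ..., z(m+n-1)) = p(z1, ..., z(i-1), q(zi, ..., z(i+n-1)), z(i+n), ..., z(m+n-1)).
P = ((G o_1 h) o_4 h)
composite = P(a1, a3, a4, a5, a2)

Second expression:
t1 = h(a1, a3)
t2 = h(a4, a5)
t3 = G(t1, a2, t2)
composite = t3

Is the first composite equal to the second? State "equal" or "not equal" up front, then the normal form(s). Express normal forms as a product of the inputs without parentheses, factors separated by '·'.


not equal; the first gives a1 · a3 · a4 · a5 · a2 and the second a1 · a3 · a2 · a4 · a5


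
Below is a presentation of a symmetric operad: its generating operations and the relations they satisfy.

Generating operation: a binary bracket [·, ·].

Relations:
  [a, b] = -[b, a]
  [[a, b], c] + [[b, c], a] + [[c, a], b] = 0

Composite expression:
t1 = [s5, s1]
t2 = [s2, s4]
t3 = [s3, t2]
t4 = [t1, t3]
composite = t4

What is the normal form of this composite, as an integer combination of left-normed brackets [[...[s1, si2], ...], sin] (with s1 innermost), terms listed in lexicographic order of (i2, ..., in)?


[[[[s1, s5], s2], s4], s3] - [[[[s1, s5], s3], s2], s4] + [[[[s1, s5], s3], s4], s2] - [[[[s1, s5], s4], s2], s3]

Skip Jacobi rewriting: expand, keep s1-initial words, read off terms.
Composite bracket: [[s5, s1], [s3, [s2, s4]]]
Applying ab - ba throughout gives 16 signed words (2^4 = 16).
Keep just the words that open with s1:
  word s1s5s2s4s3 has sign +1, contributing +[[[[s1, s5], s2], s4], s3]
  word s1s5s3s2s4 has sign -1, contributing -[[[[s1, s5], s3], s2], s4]
  word s1s5s3s4s2 has sign +1, contributing +[[[[s1, s5], s3], s4], s2]
  word s1s5s4s2s3 has sign -1, contributing -[[[[s1, s5], s4], s2], s3]


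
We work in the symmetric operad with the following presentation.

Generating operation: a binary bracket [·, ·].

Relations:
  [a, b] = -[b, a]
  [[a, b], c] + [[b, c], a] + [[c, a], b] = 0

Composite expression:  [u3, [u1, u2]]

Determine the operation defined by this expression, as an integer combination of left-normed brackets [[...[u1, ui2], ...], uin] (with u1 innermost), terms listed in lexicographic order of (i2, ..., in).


A multilinear Lie element is pinned by u1-initial words (u1 innermost).
Composite bracket: [u3, [u1, u2]]
Each bracket splits as ab - ba, giving 4 signed words (2^2 = 4).
Coefficients come from the u1-initial words:
  sign of u1u2u3 is -1, so it contributes -[[u1, u2], u3]

-[[u1, u2], u3]


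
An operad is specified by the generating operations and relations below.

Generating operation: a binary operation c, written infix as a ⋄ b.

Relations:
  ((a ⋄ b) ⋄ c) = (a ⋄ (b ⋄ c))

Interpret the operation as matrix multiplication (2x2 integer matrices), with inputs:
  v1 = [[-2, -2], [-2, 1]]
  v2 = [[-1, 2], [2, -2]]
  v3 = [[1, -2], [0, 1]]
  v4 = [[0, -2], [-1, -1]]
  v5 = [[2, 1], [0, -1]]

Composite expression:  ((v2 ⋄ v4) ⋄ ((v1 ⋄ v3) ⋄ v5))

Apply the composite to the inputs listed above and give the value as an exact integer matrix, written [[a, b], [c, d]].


[[8, 8], [0, 6]]

(v2 ⋄ v4) = [[-2, 0], [2, -2]]
(v1 ⋄ v3) = [[-2, 2], [-2, 5]]
((v1 ⋄ v3) ⋄ v5) = [[-4, -4], [-4, -7]]
((v2 ⋄ v4) ⋄ ((v1 ⋄ v3) ⋄ v5)) = [[8, 8], [0, 6]]


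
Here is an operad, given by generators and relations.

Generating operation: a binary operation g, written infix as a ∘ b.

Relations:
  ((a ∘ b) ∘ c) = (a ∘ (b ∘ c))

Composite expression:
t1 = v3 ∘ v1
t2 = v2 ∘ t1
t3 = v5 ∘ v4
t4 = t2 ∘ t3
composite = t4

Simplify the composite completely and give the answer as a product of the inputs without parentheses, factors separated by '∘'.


Every regrouping of g is equal, so read the v-inputs in written order.
(v3 ∘ v1) unparenthesizes to v3 ∘ v1
(v2 ∘ (v3 ∘ v1)) unparenthesizes to v2 ∘ v3 ∘ v1
(v5 ∘ v4) unparenthesizes to v5 ∘ v4
((v2 ∘ (v3 ∘ v1)) ∘ (v5 ∘ v4)) unparenthesizes to v2 ∘ v3 ∘ v1 ∘ v5 ∘ v4

v2 ∘ v3 ∘ v1 ∘ v5 ∘ v4


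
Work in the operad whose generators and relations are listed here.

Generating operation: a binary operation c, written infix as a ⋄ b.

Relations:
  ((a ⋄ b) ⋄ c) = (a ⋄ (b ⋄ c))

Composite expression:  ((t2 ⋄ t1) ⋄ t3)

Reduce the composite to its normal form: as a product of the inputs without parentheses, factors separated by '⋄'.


t2 ⋄ t1 ⋄ t3


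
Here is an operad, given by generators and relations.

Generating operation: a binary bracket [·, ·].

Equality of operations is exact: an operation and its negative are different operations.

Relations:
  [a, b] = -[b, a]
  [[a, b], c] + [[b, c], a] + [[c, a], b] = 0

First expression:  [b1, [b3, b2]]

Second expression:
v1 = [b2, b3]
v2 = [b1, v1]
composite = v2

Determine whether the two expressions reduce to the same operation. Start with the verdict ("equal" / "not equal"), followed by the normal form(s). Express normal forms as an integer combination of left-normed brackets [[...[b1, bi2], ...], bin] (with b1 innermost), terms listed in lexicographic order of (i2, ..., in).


not equal; the first gives -[[b1, b2], b3] + [[b1, b3], b2] and the second [[b1, b2], b3] - [[b1, b3], b2]


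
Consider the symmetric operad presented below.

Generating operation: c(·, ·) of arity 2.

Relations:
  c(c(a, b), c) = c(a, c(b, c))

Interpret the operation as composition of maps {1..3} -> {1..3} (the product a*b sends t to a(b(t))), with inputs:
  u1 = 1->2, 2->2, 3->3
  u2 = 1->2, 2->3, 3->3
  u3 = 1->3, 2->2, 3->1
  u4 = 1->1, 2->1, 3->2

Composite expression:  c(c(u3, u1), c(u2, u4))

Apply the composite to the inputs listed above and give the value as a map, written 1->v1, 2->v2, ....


c(u3, u1) = 1->2, 2->2, 3->1
c(u2, u4) = 1->2, 2->2, 3->3
c(c(u3, u1), c(u2, u4)) = 1->2, 2->2, 3->1

1->2, 2->2, 3->1


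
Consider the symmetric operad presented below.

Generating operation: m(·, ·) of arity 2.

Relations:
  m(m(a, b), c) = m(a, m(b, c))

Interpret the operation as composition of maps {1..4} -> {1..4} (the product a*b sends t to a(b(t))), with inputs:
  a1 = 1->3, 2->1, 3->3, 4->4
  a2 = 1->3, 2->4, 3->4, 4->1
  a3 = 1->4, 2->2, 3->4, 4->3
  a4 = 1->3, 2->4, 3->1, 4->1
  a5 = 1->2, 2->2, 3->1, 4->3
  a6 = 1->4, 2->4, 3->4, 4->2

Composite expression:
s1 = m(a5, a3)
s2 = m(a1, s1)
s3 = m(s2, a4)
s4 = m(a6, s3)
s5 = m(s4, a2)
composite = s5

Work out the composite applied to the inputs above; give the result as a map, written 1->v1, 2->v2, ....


1->4, 2->4, 3->4, 4->4

m(a5, a3) = 1->3, 2->2, 3->3, 4->1
m(a1, m(a5, a3)) = 1->3, 2->1, 3->3, 4->3
m(m(a1, m(a5, a3)), a4) = 1->3, 2->3, 3->3, 4->3
m(a6, m(m(a1, m(a5, a3)), a4)) = 1->4, 2->4, 3->4, 4->4
m(m(a6, m(m(a1, m(a5, a3)), a4)), a2) = 1->4, 2->4, 3->4, 4->4


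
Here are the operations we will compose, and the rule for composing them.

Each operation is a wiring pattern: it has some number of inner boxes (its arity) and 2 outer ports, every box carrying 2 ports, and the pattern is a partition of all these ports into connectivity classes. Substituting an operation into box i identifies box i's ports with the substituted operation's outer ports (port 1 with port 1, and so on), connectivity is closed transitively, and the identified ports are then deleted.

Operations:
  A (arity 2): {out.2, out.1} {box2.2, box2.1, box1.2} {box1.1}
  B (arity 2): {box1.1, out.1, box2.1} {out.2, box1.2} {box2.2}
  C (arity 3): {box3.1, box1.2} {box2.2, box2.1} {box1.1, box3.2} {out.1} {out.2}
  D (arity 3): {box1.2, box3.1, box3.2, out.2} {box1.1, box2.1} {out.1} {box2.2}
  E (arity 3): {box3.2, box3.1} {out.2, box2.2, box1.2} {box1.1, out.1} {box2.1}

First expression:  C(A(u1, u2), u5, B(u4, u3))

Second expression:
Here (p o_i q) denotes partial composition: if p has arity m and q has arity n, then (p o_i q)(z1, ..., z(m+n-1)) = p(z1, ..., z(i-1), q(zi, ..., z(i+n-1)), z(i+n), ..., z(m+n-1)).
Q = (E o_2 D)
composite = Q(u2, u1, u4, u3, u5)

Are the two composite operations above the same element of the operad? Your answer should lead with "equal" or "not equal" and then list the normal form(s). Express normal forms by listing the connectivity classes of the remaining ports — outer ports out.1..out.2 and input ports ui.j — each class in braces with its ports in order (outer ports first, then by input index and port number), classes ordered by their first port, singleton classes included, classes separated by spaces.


not equal — first {out.1} {out.2} {u1.1} {u1.2, u2.1, u2.2} {u3.1, u4.1, u4.2} {u3.2} {u5.1, u5.2}, second {out.1, u2.1} {out.2, u1.2, u2.2, u3.1, u3.2} {u1.1, u4.1} {u4.2} {u5.1, u5.2}

The first expression reduces to {out.1} {out.2} {u1.1} {u1.2, u2.1, u2.2} {u3.1, u4.1, u4.2} {u3.2} {u5.1, u5.2}
The second expression reduces to {out.1, u2.1} {out.2, u1.2, u2.2, u3.1, u3.2} {u1.1, u4.1} {u4.2} {u5.1, u5.2}
Different reductions; not equal.


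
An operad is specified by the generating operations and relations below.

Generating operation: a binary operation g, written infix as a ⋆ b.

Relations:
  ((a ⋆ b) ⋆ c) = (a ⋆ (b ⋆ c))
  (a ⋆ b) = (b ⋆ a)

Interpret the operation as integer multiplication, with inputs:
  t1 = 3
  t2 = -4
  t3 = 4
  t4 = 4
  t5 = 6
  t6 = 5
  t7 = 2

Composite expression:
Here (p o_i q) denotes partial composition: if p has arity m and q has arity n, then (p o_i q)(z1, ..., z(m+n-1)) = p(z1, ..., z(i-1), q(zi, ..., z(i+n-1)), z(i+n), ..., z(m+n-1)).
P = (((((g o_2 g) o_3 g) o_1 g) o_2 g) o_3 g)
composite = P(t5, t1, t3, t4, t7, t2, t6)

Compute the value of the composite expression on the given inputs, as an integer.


-11520

(t3 ⋆ t4) = 16
(t1 ⋆ (t3 ⋆ t4)) = 48
(t5 ⋆ (t1 ⋆ (t3 ⋆ t4))) = 288
(t2 ⋆ t6) = -20
(t7 ⋆ (t2 ⋆ t6)) = -40
((t5 ⋆ (t1 ⋆ (t3 ⋆ t4))) ⋆ (t7 ⋆ (t2 ⋆ t6))) = -11520
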